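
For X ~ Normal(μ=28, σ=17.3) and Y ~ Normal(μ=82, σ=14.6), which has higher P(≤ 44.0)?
X has higher probability (P(X ≤ 44.0) = 0.8225 > P(Y ≤ 44.0) = 0.0046)

Compute P(≤ 44.0) for each distribution:

X ~ Normal(μ=28, σ=17.3):
P(X ≤ 44.0) = 0.8225

Y ~ Normal(μ=82, σ=14.6):
P(Y ≤ 44.0) = 0.0046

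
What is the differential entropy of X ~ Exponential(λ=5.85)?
-0.7664 nats

We have X ~ Exponential(λ=5.85).

The differential entropy measures the uncertainty or information content of the distribution.

For an Exponential distribution with λ=5.85:
h(X) = -0.7664 nats

(In bits, this would be -1.1057 bits.)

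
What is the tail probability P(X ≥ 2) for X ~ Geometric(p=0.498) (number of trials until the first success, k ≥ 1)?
0.502000

We have X ~ Geometric(p=0.498) (number of trials until the first success, k ≥ 1).

For discrete distributions, P(X ≥ 2) = 1 - P(X ≤ 1).

P(X ≤ 1) = 0.498000
P(X ≥ 2) = 1 - 0.498000 = 0.502000

So there's approximately a 50.2% chance that X is at least 2.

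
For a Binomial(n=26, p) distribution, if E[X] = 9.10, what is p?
p = 0.35

For a Binomial(n, p) distribution:
E[X] = n × p

Given n = 26 and E[X] = 9.10:
9.10 = 26 × p
p = 9.10 / 26 = 0.35

Verification: Binomial(26, 0.35) has E[X] = 9.10 ✓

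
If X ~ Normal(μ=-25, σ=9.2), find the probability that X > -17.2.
0.198267

We have X ~ Normal(μ=-25, σ=9.2).

P(X > -17.2) = 1 - P(X ≤ -17.2)
                = 1 - F(-17.2)
                = 1 - 0.801733
                = 0.198267

So there's approximately a 19.8% chance that X exceeds -17.2.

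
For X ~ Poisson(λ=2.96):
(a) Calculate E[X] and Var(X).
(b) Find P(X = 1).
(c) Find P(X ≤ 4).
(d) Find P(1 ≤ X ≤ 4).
(a) E[X] = 2.9600, Var(X) = 2.9600
(b) P(X = 1) = 0.153384
(c) P(X ≤ 4) = 0.821939
(d) P(1 ≤ X ≤ 4) = 0.770120

We have X ~ Poisson(λ=2.96).

(a) Moments:
E[X] = 2.9600
Var(X) = 2.9600
σ = √Var(X) = 1.7205

(b) Point probability using PMF:
P(X = 1) = 0.153384

(c) Cumulative probability using CDF:
P(X ≤ 4) = F(4) = 0.821939

(d) Range probability:
P(1 ≤ X ≤ 4) = P(X ≤ 4) - P(X ≤ 0)
                   = F(4) - F(0)
                   = 0.821939 - 0.051819
                   = 0.770120

This means approximately 77.0% of outcomes fall in the interval [1, 4].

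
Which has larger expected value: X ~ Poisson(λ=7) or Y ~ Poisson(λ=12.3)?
Y has larger mean (12.3000 > 7.0000)

Compute the expected value for each distribution:

X ~ Poisson(λ=7):
E[X] = 7.0000

Y ~ Poisson(λ=12.3):
E[Y] = 12.3000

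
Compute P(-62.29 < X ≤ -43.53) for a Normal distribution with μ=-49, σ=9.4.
0.640982

We have X ~ Normal(μ=-49, σ=9.4).

To find P(-62.29 < X ≤ -43.53), we use:
P(-62.29 < X ≤ -43.53) = P(X ≤ -43.53) - P(X ≤ -62.29)
                 = F(-43.53) - F(-62.29)
                 = 0.719688 - 0.078706
                 = 0.640982

So there's approximately a 64.1% chance that X falls in this range.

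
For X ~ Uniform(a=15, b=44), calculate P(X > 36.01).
0.275517

We have X ~ Uniform(a=15, b=44).

P(X > 36.01) = 1 - P(X ≤ 36.01)
                = 1 - F(36.01)
                = 1 - 0.724483
                = 0.275517

So there's approximately a 27.6% chance that X exceeds 36.01.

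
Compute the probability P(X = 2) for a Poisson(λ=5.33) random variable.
0.068807

We have X ~ Poisson(λ=5.33).

For a Poisson distribution, the PMF gives us the probability of each outcome.

Using the PMF formula:
P(X = 2) = 0.068807

Rounded to 4 decimal places: 0.0688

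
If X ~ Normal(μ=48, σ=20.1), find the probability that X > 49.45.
0.471246

We have X ~ Normal(μ=48, σ=20.1).

P(X > 49.45) = 1 - P(X ≤ 49.45)
                = 1 - F(49.45)
                = 1 - 0.528754
                = 0.471246

So there's approximately a 47.1% chance that X exceeds 49.45.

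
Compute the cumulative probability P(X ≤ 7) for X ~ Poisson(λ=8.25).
0.418642

We have X ~ Poisson(λ=8.25).

The CDF gives us P(X ≤ k).

Using the CDF:
P(X ≤ 7) = 0.418642

This means there's approximately a 41.9% chance that X is at most 7.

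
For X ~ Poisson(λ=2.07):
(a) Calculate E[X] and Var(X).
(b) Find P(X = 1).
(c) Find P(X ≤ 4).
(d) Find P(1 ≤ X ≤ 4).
(a) E[X] = 2.0700, Var(X) = 2.0700
(b) P(X = 1) = 0.261205
(c) P(X ≤ 4) = 0.940810
(d) P(1 ≤ X ≤ 4) = 0.814625

We have X ~ Poisson(λ=2.07).

(a) Moments:
E[X] = 2.0700
Var(X) = 2.0700
σ = √Var(X) = 1.4387

(b) Point probability using PMF:
P(X = 1) = 0.261205

(c) Cumulative probability using CDF:
P(X ≤ 4) = F(4) = 0.940810

(d) Range probability:
P(1 ≤ X ≤ 4) = P(X ≤ 4) - P(X ≤ 0)
                   = F(4) - F(0)
                   = 0.940810 - 0.126186
                   = 0.814625

This means approximately 81.5% of outcomes fall in the interval [1, 4].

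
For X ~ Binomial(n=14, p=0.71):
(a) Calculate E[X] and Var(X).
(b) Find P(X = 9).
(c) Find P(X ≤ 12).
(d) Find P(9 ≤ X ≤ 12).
(a) E[X] = 9.9400, Var(X) = 2.8826
(b) P(X = 9) = 0.188269
(c) P(X ≤ 12) = 0.944425
(d) P(9 ≤ X ≤ 12) = 0.749503

We have X ~ Binomial(n=14, p=0.71).

(a) Moments:
E[X] = 9.9400
Var(X) = 2.8826
σ = √Var(X) = 1.6978

(b) Point probability using PMF:
P(X = 9) = 0.188269

(c) Cumulative probability using CDF:
P(X ≤ 12) = F(12) = 0.944425

(d) Range probability:
P(9 ≤ X ≤ 12) = P(X ≤ 12) - P(X ≤ 8)
                   = F(12) - F(8)
                   = 0.944425 - 0.194923
                   = 0.749503

This means approximately 75.0% of outcomes fall in the interval [9, 12].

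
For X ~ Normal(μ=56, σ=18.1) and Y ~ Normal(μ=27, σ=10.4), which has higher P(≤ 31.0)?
Y has higher probability (P(Y ≤ 31.0) = 0.6497 > P(X ≤ 31.0) = 0.0836)

Compute P(≤ 31.0) for each distribution:

X ~ Normal(μ=56, σ=18.1):
P(X ≤ 31.0) = 0.0836

Y ~ Normal(μ=27, σ=10.4):
P(Y ≤ 31.0) = 0.6497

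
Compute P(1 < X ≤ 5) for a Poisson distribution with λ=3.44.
0.723073

We have X ~ Poisson(λ=3.44).

To find P(1 < X ≤ 5), we use:
P(1 < X ≤ 5) = P(X ≤ 5) - P(X ≤ 1)
                 = F(5) - F(1)
                 = 0.865441 - 0.142367
                 = 0.723073

So there's approximately a 72.3% chance that X falls in this range.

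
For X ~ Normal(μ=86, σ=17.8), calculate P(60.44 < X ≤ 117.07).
0.884044

We have X ~ Normal(μ=86, σ=17.8).

To find P(60.44 < X ≤ 117.07), we use:
P(60.44 < X ≤ 117.07) = P(X ≤ 117.07) - P(X ≤ 60.44)
                 = F(117.07) - F(60.44)
                 = 0.959552 - 0.075508
                 = 0.884044

So there's approximately a 88.4% chance that X falls in this range.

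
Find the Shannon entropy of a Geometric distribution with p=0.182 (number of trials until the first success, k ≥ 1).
2.6067 nats

We have X ~ Geometric(p=0.182) (number of trials until the first success, k ≥ 1).

The Shannon entropy measures the uncertainty or information content of the distribution.

For a Geometric distribution with p=0.182 (number of trials until the first success, k ≥ 1):
H(X) = 2.6067 nats

(In bits, this would be 3.7606 bits.)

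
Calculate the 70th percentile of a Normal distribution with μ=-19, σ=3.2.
-17.3219

We have X ~ Normal(μ=-19, σ=3.2).

We want to find x such that P(X ≤ x) = 0.7.

This is the 70th percentile, which means 70% of values fall below this point.

Using the inverse CDF (quantile function):
x = F⁻¹(0.7) = -17.3219

Verification: P(X ≤ -17.3219) = 0.7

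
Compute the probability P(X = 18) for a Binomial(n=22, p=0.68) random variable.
0.074127

We have X ~ Binomial(n=22, p=0.68).

For a Binomial distribution, the PMF gives us the probability of each outcome.

Using the PMF formula:
P(X = 18) = 0.074127

Rounded to 4 decimal places: 0.0741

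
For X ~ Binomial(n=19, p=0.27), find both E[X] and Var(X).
E[X] = 5.1300, Var(X) = 3.7449

We have X ~ Binomial(n=19, p=0.27).

For a Binomial distribution with n=19, p=0.27:

Expected value:
E[X] = 5.1300

Variance:
Var(X) = 3.7449

Standard deviation:
σ = √Var(X) = 1.9352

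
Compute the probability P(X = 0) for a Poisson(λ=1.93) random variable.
0.145148

We have X ~ Poisson(λ=1.93).

For a Poisson distribution, the PMF gives us the probability of each outcome.

Using the PMF formula:
P(X = 0) = 0.145148

Rounded to 4 decimal places: 0.1451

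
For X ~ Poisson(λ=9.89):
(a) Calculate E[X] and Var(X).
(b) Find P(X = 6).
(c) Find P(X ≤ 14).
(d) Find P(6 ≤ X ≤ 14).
(a) E[X] = 9.8900, Var(X) = 9.8900
(b) P(X = 6) = 0.065868
(c) P(X ≤ 14) = 0.922144
(d) P(6 ≤ X ≤ 14) = 0.850780

We have X ~ Poisson(λ=9.89).

(a) Moments:
E[X] = 9.8900
Var(X) = 9.8900
σ = √Var(X) = 3.1448

(b) Point probability using PMF:
P(X = 6) = 0.065868

(c) Cumulative probability using CDF:
P(X ≤ 14) = F(14) = 0.922144

(d) Range probability:
P(6 ≤ X ≤ 14) = P(X ≤ 14) - P(X ≤ 5)
                   = F(14) - F(5)
                   = 0.922144 - 0.071364
                   = 0.850780

This means approximately 85.1% of outcomes fall in the interval [6, 14].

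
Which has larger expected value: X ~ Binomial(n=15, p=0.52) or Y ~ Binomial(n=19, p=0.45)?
Y has larger mean (8.5500 > 7.8000)

Compute the expected value for each distribution:

X ~ Binomial(n=15, p=0.52):
E[X] = 7.8000

Y ~ Binomial(n=19, p=0.45):
E[Y] = 8.5500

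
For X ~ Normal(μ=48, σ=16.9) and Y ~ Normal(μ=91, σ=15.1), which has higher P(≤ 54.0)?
X has higher probability (P(X ≤ 54.0) = 0.6387 > P(Y ≤ 54.0) = 0.0071)

Compute P(≤ 54.0) for each distribution:

X ~ Normal(μ=48, σ=16.9):
P(X ≤ 54.0) = 0.6387

Y ~ Normal(μ=91, σ=15.1):
P(Y ≤ 54.0) = 0.0071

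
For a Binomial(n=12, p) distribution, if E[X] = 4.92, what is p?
p = 0.41

For a Binomial(n, p) distribution:
E[X] = n × p

Given n = 12 and E[X] = 4.92:
4.92 = 12 × p
p = 4.92 / 12 = 0.41

Verification: Binomial(12, 0.41) has E[X] = 4.92 ✓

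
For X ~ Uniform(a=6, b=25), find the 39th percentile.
13.4100

We have X ~ Uniform(a=6, b=25).

We want to find x such that P(X ≤ x) = 0.39.

This is the 39th percentile, which means 39% of values fall below this point.

Using the inverse CDF (quantile function):
x = F⁻¹(0.39) = 13.4100

Verification: P(X ≤ 13.4100) = 0.39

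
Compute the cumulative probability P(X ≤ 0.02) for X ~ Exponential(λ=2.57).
0.050101

We have X ~ Exponential(λ=2.57).

The CDF gives us P(X ≤ k).

Using the CDF:
P(X ≤ 0.02) = 0.050101

This means there's approximately a 5.0% chance that X is at most 0.02.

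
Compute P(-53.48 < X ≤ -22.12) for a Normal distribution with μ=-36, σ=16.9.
0.643769

We have X ~ Normal(μ=-36, σ=16.9).

To find P(-53.48 < X ≤ -22.12), we use:
P(-53.48 < X ≤ -22.12) = P(X ≤ -22.12) - P(X ≤ -53.48)
                 = F(-22.12) - F(-53.48)
                 = 0.794263 - 0.150493
                 = 0.643769

So there's approximately a 64.4% chance that X falls in this range.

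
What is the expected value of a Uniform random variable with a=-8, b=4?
-2.0000

We have X ~ Uniform(a=-8, b=4).

For a Uniform distribution with a=-8, b=4:
E[X] = -2.0000

This is the expected (average) value of X.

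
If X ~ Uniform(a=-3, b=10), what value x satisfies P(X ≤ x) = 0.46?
2.9800

We have X ~ Uniform(a=-3, b=10).

We want to find x such that P(X ≤ x) = 0.46.

This is the 46th percentile, which means 46% of values fall below this point.

Using the inverse CDF (quantile function):
x = F⁻¹(0.46) = 2.9800

Verification: P(X ≤ 2.9800) = 0.46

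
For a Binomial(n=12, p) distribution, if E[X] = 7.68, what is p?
p = 0.64

For a Binomial(n, p) distribution:
E[X] = n × p

Given n = 12 and E[X] = 7.68:
7.68 = 12 × p
p = 7.68 / 12 = 0.64

Verification: Binomial(12, 0.64) has E[X] = 7.68 ✓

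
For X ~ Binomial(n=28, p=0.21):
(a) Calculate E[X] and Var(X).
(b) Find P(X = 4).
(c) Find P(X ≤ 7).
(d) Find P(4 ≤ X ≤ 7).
(a) E[X] = 5.8800, Var(X) = 4.6452
(b) P(X = 4) = 0.139044
(c) P(X ≤ 7) = 0.779772
(d) P(4 ≤ X ≤ 7) = 0.648270

We have X ~ Binomial(n=28, p=0.21).

(a) Moments:
E[X] = 5.8800
Var(X) = 4.6452
σ = √Var(X) = 2.1553

(b) Point probability using PMF:
P(X = 4) = 0.139044

(c) Cumulative probability using CDF:
P(X ≤ 7) = F(7) = 0.779772

(d) Range probability:
P(4 ≤ X ≤ 7) = P(X ≤ 7) - P(X ≤ 3)
                   = F(7) - F(3)
                   = 0.779772 - 0.131502
                   = 0.648270

This means approximately 64.8% of outcomes fall in the interval [4, 7].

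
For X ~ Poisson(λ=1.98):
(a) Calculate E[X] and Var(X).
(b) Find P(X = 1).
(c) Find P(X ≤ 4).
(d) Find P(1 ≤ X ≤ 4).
(a) E[X] = 1.9800, Var(X) = 1.9800
(b) P(X = 1) = 0.273377
(c) P(X ≤ 4) = 0.949133
(d) P(1 ≤ X ≤ 4) = 0.811064

We have X ~ Poisson(λ=1.98).

(a) Moments:
E[X] = 1.9800
Var(X) = 1.9800
σ = √Var(X) = 1.4071

(b) Point probability using PMF:
P(X = 1) = 0.273377

(c) Cumulative probability using CDF:
P(X ≤ 4) = F(4) = 0.949133

(d) Range probability:
P(1 ≤ X ≤ 4) = P(X ≤ 4) - P(X ≤ 0)
                   = F(4) - F(0)
                   = 0.949133 - 0.138069
                   = 0.811064

This means approximately 81.1% of outcomes fall in the interval [1, 4].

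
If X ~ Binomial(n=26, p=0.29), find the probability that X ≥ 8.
0.494552

We have X ~ Binomial(n=26, p=0.29).

For discrete distributions, P(X ≥ 8) = 1 - P(X ≤ 7).

P(X ≤ 7) = 0.505448
P(X ≥ 8) = 1 - 0.505448 = 0.494552

So there's approximately a 49.5% chance that X is at least 8.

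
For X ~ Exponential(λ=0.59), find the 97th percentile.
5.9433

We have X ~ Exponential(λ=0.59).

We want to find x such that P(X ≤ x) = 0.97.

This is the 97th percentile, which means 97% of values fall below this point.

Using the inverse CDF (quantile function):
x = F⁻¹(0.97) = 5.9433

Verification: P(X ≤ 5.9433) = 0.97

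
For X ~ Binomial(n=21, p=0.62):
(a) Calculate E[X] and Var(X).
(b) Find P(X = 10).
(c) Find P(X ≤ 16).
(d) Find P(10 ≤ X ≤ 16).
(a) E[X] = 13.0200, Var(X) = 4.9476
(b) P(X = 10) = 0.070626
(c) P(X ≤ 16) = 0.945690
(d) P(10 ≤ X ≤ 16) = 0.886992

We have X ~ Binomial(n=21, p=0.62).

(a) Moments:
E[X] = 13.0200
Var(X) = 4.9476
σ = √Var(X) = 2.2243

(b) Point probability using PMF:
P(X = 10) = 0.070626

(c) Cumulative probability using CDF:
P(X ≤ 16) = F(16) = 0.945690

(d) Range probability:
P(10 ≤ X ≤ 16) = P(X ≤ 16) - P(X ≤ 9)
                   = F(16) - F(9)
                   = 0.945690 - 0.058698
                   = 0.886992

This means approximately 88.7% of outcomes fall in the interval [10, 16].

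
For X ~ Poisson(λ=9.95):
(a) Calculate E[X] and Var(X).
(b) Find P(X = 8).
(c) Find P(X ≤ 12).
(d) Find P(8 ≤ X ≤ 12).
(a) E[X] = 9.9500, Var(X) = 9.9500
(b) P(X = 8) = 0.113719
(c) P(X ≤ 12) = 0.796272
(d) P(8 ≤ X ≤ 12) = 0.571513

We have X ~ Poisson(λ=9.95).

(a) Moments:
E[X] = 9.9500
Var(X) = 9.9500
σ = √Var(X) = 3.1544

(b) Point probability using PMF:
P(X = 8) = 0.113719

(c) Cumulative probability using CDF:
P(X ≤ 12) = F(12) = 0.796272

(d) Range probability:
P(8 ≤ X ≤ 12) = P(X ≤ 12) - P(X ≤ 7)
                   = F(12) - F(7)
                   = 0.796272 - 0.224758
                   = 0.571513

This means approximately 57.2% of outcomes fall in the interval [8, 12].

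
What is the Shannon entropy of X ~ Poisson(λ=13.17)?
2.7013 nats

We have X ~ Poisson(λ=13.17).

The Shannon entropy measures the uncertainty or information content of the distribution.

For a Poisson distribution with λ=13.17:
H(X) = 2.7013 nats

(In bits, this would be 3.8972 bits.)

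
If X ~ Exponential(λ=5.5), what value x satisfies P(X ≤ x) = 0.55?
0.1452

We have X ~ Exponential(λ=5.5).

We want to find x such that P(X ≤ x) = 0.55.

This is the 55th percentile, which means 55% of values fall below this point.

Using the inverse CDF (quantile function):
x = F⁻¹(0.55) = 0.1452

Verification: P(X ≤ 0.1452) = 0.55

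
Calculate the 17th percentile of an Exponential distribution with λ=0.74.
0.2518

We have X ~ Exponential(λ=0.74).

We want to find x such that P(X ≤ x) = 0.17.

This is the 17th percentile, which means 17% of values fall below this point.

Using the inverse CDF (quantile function):
x = F⁻¹(0.17) = 0.2518

Verification: P(X ≤ 0.2518) = 0.17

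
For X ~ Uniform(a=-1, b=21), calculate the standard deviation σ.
6.3509

We have X ~ Uniform(a=-1, b=21).

For a Uniform distribution with a=-1, b=21:
σ = √Var(X) = 6.3509

The standard deviation is the square root of the variance.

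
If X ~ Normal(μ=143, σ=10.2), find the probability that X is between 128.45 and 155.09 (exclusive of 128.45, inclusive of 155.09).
0.805183

We have X ~ Normal(μ=143, σ=10.2).

To find P(128.45 < X ≤ 155.09), we use:
P(128.45 < X ≤ 155.09) = P(X ≤ 155.09) - P(X ≤ 128.45)
                 = F(155.09) - F(128.45)
                 = 0.882049 - 0.076866
                 = 0.805183

So there's approximately a 80.5% chance that X falls in this range.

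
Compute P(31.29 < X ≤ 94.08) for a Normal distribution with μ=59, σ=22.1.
0.838832

We have X ~ Normal(μ=59, σ=22.1).

To find P(31.29 < X ≤ 94.08), we use:
P(31.29 < X ≤ 94.08) = P(X ≤ 94.08) - P(X ≤ 31.29)
                 = F(94.08) - F(31.29)
                 = 0.943781 - 0.104949
                 = 0.838832

So there's approximately a 83.9% chance that X falls in this range.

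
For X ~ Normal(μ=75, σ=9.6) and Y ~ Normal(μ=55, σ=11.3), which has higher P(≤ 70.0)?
Y has higher probability (P(Y ≤ 70.0) = 0.9078 > P(X ≤ 70.0) = 0.3012)

Compute P(≤ 70.0) for each distribution:

X ~ Normal(μ=75, σ=9.6):
P(X ≤ 70.0) = 0.3012

Y ~ Normal(μ=55, σ=11.3):
P(Y ≤ 70.0) = 0.9078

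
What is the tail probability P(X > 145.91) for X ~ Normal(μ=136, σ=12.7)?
0.217603

We have X ~ Normal(μ=136, σ=12.7).

P(X > 145.91) = 1 - P(X ≤ 145.91)
                = 1 - F(145.91)
                = 1 - 0.782397
                = 0.217603

So there's approximately a 21.8% chance that X exceeds 145.91.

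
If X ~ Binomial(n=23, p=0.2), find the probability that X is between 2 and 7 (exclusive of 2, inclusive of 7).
0.795309

We have X ~ Binomial(n=23, p=0.2).

To find P(2 < X ≤ 7), we use:
P(2 < X ≤ 7) = P(X ≤ 7) - P(X ≤ 2)
                 = F(7) - F(2)
                 = 0.928494 - 0.133185
                 = 0.795309

So there's approximately a 79.5% chance that X falls in this range.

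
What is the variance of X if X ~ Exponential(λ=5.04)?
0.0394

We have X ~ Exponential(λ=5.04).

For an Exponential distribution with λ=5.04:
Var(X) = 0.0394

The variance measures the spread of the distribution around the mean.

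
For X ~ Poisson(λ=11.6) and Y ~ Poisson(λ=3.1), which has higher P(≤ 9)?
Y has higher probability (P(Y ≤ 9) = 0.9986 > P(X ≤ 9) = 0.2791)

Compute P(≤ 9) for each distribution:

X ~ Poisson(λ=11.6):
P(X ≤ 9) = 0.2791

Y ~ Poisson(λ=3.1):
P(Y ≤ 9) = 0.9986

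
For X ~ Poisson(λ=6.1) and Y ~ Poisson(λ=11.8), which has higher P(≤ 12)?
X has higher probability (P(X ≤ 12) = 0.9900 > P(Y ≤ 12) = 0.5988)

Compute P(≤ 12) for each distribution:

X ~ Poisson(λ=6.1):
P(X ≤ 12) = 0.9900

Y ~ Poisson(λ=11.8):
P(Y ≤ 12) = 0.5988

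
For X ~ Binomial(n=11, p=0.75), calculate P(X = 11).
0.042235

We have X ~ Binomial(n=11, p=0.75).

For a Binomial distribution, the PMF gives us the probability of each outcome.

Using the PMF formula:
P(X = 11) = 0.042235

Rounded to 4 decimal places: 0.0422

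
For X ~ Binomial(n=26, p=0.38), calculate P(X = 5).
0.022763

We have X ~ Binomial(n=26, p=0.38).

For a Binomial distribution, the PMF gives us the probability of each outcome.

Using the PMF formula:
P(X = 5) = 0.022763

Rounded to 4 decimal places: 0.0228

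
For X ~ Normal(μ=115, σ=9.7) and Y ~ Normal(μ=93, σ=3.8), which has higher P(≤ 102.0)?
Y has higher probability (P(Y ≤ 102.0) = 0.9911 > P(X ≤ 102.0) = 0.0901)

Compute P(≤ 102.0) for each distribution:

X ~ Normal(μ=115, σ=9.7):
P(X ≤ 102.0) = 0.0901

Y ~ Normal(μ=93, σ=3.8):
P(Y ≤ 102.0) = 0.9911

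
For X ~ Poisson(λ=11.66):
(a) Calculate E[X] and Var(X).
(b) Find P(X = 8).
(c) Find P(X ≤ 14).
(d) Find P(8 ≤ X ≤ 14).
(a) E[X] = 11.6600, Var(X) = 11.6600
(b) P(X = 8) = 0.073147
(c) P(X ≤ 14) = 0.801879
(d) P(8 ≤ X ≤ 14) = 0.696435

We have X ~ Poisson(λ=11.66).

(a) Moments:
E[X] = 11.6600
Var(X) = 11.6600
σ = √Var(X) = 3.4147

(b) Point probability using PMF:
P(X = 8) = 0.073147

(c) Cumulative probability using CDF:
P(X ≤ 14) = F(14) = 0.801879

(d) Range probability:
P(8 ≤ X ≤ 14) = P(X ≤ 14) - P(X ≤ 7)
                   = F(14) - F(7)
                   = 0.801879 - 0.105444
                   = 0.696435

This means approximately 69.6% of outcomes fall in the interval [8, 14].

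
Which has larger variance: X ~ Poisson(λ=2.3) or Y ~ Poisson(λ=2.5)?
Y has larger variance (2.5000 > 2.3000)

Compute the variance for each distribution:

X ~ Poisson(λ=2.3):
Var(X) = 2.3000

Y ~ Poisson(λ=2.5):
Var(Y) = 2.5000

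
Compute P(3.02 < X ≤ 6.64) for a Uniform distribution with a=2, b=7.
0.724000

We have X ~ Uniform(a=2, b=7).

To find P(3.02 < X ≤ 6.64), we use:
P(3.02 < X ≤ 6.64) = P(X ≤ 6.64) - P(X ≤ 3.02)
                 = F(6.64) - F(3.02)
                 = 0.928000 - 0.204000
                 = 0.724000

So there's approximately a 72.4% chance that X falls in this range.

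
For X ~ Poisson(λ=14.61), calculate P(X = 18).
0.064911

We have X ~ Poisson(λ=14.61).

For a Poisson distribution, the PMF gives us the probability of each outcome.

Using the PMF formula:
P(X = 18) = 0.064911

Rounded to 4 decimal places: 0.0649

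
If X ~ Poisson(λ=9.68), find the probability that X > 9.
0.501452

We have X ~ Poisson(λ=9.68).

P(X > 9) = 1 - P(X ≤ 9)
                = 1 - F(9)
                = 1 - 0.498548
                = 0.501452

So there's approximately a 50.1% chance that X exceeds 9.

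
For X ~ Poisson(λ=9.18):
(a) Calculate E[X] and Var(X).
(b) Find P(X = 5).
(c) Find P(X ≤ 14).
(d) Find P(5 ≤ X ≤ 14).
(a) E[X] = 9.1800, Var(X) = 9.1800
(b) P(X = 5) = 0.056003
(c) P(X ≤ 14) = 0.952409
(d) P(5 ≤ X ≤ 14) = 0.903223

We have X ~ Poisson(λ=9.18).

(a) Moments:
E[X] = 9.1800
Var(X) = 9.1800
σ = √Var(X) = 3.0299

(b) Point probability using PMF:
P(X = 5) = 0.056003

(c) Cumulative probability using CDF:
P(X ≤ 14) = F(14) = 0.952409

(d) Range probability:
P(5 ≤ X ≤ 14) = P(X ≤ 14) - P(X ≤ 4)
                   = F(14) - F(4)
                   = 0.952409 - 0.049186
                   = 0.903223

This means approximately 90.3% of outcomes fall in the interval [5, 14].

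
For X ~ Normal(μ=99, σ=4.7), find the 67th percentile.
101.0676

We have X ~ Normal(μ=99, σ=4.7).

We want to find x such that P(X ≤ x) = 0.67.

This is the 67th percentile, which means 67% of values fall below this point.

Using the inverse CDF (quantile function):
x = F⁻¹(0.67) = 101.0676

Verification: P(X ≤ 101.0676) = 0.67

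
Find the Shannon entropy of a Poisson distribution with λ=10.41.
2.5819 nats

We have X ~ Poisson(λ=10.41).

The Shannon entropy measures the uncertainty or information content of the distribution.

For a Poisson distribution with λ=10.41:
H(X) = 2.5819 nats

(In bits, this would be 3.7249 bits.)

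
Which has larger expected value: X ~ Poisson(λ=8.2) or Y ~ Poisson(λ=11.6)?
Y has larger mean (11.6000 > 8.2000)

Compute the expected value for each distribution:

X ~ Poisson(λ=8.2):
E[X] = 8.2000

Y ~ Poisson(λ=11.6):
E[Y] = 11.6000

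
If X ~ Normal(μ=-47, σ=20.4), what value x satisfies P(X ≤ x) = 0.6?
-41.8317

We have X ~ Normal(μ=-47, σ=20.4).

We want to find x such that P(X ≤ x) = 0.6.

This is the 60th percentile, which means 60% of values fall below this point.

Using the inverse CDF (quantile function):
x = F⁻¹(0.6) = -41.8317

Verification: P(X ≤ -41.8317) = 0.6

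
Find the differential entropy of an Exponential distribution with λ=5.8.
-0.7579 nats

We have X ~ Exponential(λ=5.8).

The differential entropy measures the uncertainty or information content of the distribution.

For an Exponential distribution with λ=5.8:
h(X) = -0.7579 nats

(In bits, this would be -1.0934 bits.)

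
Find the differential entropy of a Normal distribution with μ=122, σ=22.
4.5100 nats

We have X ~ Normal(μ=122, σ=22).

The differential entropy measures the uncertainty or information content of the distribution.

For a Normal distribution with μ=122, σ=22:
h(X) = 4.5100 nats

(In bits, this would be 6.5065 bits.)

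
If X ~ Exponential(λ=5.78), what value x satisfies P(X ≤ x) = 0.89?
0.3819

We have X ~ Exponential(λ=5.78).

We want to find x such that P(X ≤ x) = 0.89.

This is the 89th percentile, which means 89% of values fall below this point.

Using the inverse CDF (quantile function):
x = F⁻¹(0.89) = 0.3819

Verification: P(X ≤ 0.3819) = 0.89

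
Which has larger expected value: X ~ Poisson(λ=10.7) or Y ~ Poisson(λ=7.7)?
X has larger mean (10.7000 > 7.7000)

Compute the expected value for each distribution:

X ~ Poisson(λ=10.7):
E[X] = 10.7000

Y ~ Poisson(λ=7.7):
E[Y] = 7.7000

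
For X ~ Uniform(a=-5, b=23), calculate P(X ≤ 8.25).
0.473214

We have X ~ Uniform(a=-5, b=23).

The CDF gives us P(X ≤ k).

Using the CDF:
P(X ≤ 8.25) = 0.473214

This means there's approximately a 47.3% chance that X is at most 8.25.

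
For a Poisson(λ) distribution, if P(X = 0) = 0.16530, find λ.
λ = 1.8000

For a Poisson(λ) distribution, the PMF at 0 is:
P(X = 0) = λ^0 e^(-λ) / 0! = e^(-λ)

Given P(X = 0) = 0.16530:
e^(-λ) = 0.16530
-λ = ln(0.16530)
λ = -ln(0.16530) = 1.8000

Verification: e^(-1.8000) = 0.16530 ✓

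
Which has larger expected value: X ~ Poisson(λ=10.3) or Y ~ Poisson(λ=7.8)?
X has larger mean (10.3000 > 7.8000)

Compute the expected value for each distribution:

X ~ Poisson(λ=10.3):
E[X] = 10.3000

Y ~ Poisson(λ=7.8):
E[Y] = 7.8000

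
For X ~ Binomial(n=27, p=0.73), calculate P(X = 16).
0.047138

We have X ~ Binomial(n=27, p=0.73).

For a Binomial distribution, the PMF gives us the probability of each outcome.

Using the PMF formula:
P(X = 16) = 0.047138

Rounded to 4 decimal places: 0.0471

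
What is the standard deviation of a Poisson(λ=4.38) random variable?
2.0928

We have X ~ Poisson(λ=4.38).

For a Poisson distribution with λ=4.38:
σ = √Var(X) = 2.0928

The standard deviation is the square root of the variance.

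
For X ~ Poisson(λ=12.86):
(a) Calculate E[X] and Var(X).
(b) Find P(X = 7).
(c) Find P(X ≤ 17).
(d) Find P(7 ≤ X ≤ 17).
(a) E[X] = 12.8600, Var(X) = 12.8600
(b) P(X = 7) = 0.030007
(c) P(X ≤ 17) = 0.897995
(d) P(7 ≤ X ≤ 17) = 0.869905

We have X ~ Poisson(λ=12.86).

(a) Moments:
E[X] = 12.8600
Var(X) = 12.8600
σ = √Var(X) = 3.5861

(b) Point probability using PMF:
P(X = 7) = 0.030007

(c) Cumulative probability using CDF:
P(X ≤ 17) = F(17) = 0.897995

(d) Range probability:
P(7 ≤ X ≤ 17) = P(X ≤ 17) - P(X ≤ 6)
                   = F(17) - F(6)
                   = 0.897995 - 0.028090
                   = 0.869905

This means approximately 87.0% of outcomes fall in the interval [7, 17].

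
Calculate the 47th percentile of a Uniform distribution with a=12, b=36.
23.2800

We have X ~ Uniform(a=12, b=36).

We want to find x such that P(X ≤ x) = 0.47.

This is the 47th percentile, which means 47% of values fall below this point.

Using the inverse CDF (quantile function):
x = F⁻¹(0.47) = 23.2800

Verification: P(X ≤ 23.2800) = 0.47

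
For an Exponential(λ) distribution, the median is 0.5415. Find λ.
λ = 1.2801

For X ~ Exponential(λ), the CDF is F(x) = 1 - e^(-λx).
The median m satisfies F(m) = 0.5:
1 - e^(-λm) = 0.5
e^(-λm) = 0.5
λm = ln(2)
m = ln(2) / λ

Given m = 0.5415:
λ = ln(2) / 0.5415 = 0.693147 / 0.5415 = 1.2801

Verification: ln(2) / 1.2801 = 0.5415 ✓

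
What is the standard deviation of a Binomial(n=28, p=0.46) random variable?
2.6373

We have X ~ Binomial(n=28, p=0.46).

For a Binomial distribution with n=28, p=0.46:
σ = √Var(X) = 2.6373

The standard deviation is the square root of the variance.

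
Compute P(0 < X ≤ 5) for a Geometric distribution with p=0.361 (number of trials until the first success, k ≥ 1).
0.893462

We have X ~ Geometric(p=0.361) (number of trials until the first success, k ≥ 1).

To find P(0 < X ≤ 5), we use:
P(0 < X ≤ 5) = P(X ≤ 5) - P(X ≤ 0)
                 = F(5) - F(0)
                 = 0.893462 - 0.000000
                 = 0.893462

So there's approximately a 89.3% chance that X falls in this range.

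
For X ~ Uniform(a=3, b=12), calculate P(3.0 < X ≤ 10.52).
0.835556

We have X ~ Uniform(a=3, b=12).

To find P(3.0 < X ≤ 10.52), we use:
P(3.0 < X ≤ 10.52) = P(X ≤ 10.52) - P(X ≤ 3.0)
                 = F(10.52) - F(3.0)
                 = 0.835556 - 0.000000
                 = 0.835556

So there's approximately a 83.6% chance that X falls in this range.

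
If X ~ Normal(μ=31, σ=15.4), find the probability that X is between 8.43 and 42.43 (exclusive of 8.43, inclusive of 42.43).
0.699639

We have X ~ Normal(μ=31, σ=15.4).

To find P(8.43 < X ≤ 42.43), we use:
P(8.43 < X ≤ 42.43) = P(X ≤ 42.43) - P(X ≤ 8.43)
                 = F(42.43) - F(8.43)
                 = 0.771019 - 0.071381
                 = 0.699639

So there's approximately a 70.0% chance that X falls in this range.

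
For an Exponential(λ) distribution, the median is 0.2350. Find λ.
λ = 2.9496

For X ~ Exponential(λ), the CDF is F(x) = 1 - e^(-λx).
The median m satisfies F(m) = 0.5:
1 - e^(-λm) = 0.5
e^(-λm) = 0.5
λm = ln(2)
m = ln(2) / λ

Given m = 0.2350:
λ = ln(2) / 0.2350 = 0.693147 / 0.2350 = 2.9496

Verification: ln(2) / 2.9496 = 0.2350 ✓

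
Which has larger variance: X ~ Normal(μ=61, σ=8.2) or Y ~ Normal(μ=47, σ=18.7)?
Y has larger variance (349.6900 > 67.2400)

Compute the variance for each distribution:

X ~ Normal(μ=61, σ=8.2):
Var(X) = 67.2400

Y ~ Normal(μ=47, σ=18.7):
Var(Y) = 349.6900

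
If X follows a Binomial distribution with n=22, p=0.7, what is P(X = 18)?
0.096486

We have X ~ Binomial(n=22, p=0.7).

For a Binomial distribution, the PMF gives us the probability of each outcome.

Using the PMF formula:
P(X = 18) = 0.096486

Rounded to 4 decimal places: 0.0965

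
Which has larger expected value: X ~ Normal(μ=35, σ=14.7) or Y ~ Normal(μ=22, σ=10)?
X has larger mean (35.0000 > 22.0000)

Compute the expected value for each distribution:

X ~ Normal(μ=35, σ=14.7):
E[X] = 35.0000

Y ~ Normal(μ=22, σ=10):
E[Y] = 22.0000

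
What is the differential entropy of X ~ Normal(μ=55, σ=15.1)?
4.1336 nats

We have X ~ Normal(μ=55, σ=15.1).

The differential entropy measures the uncertainty or information content of the distribution.

For a Normal distribution with μ=55, σ=15.1:
h(X) = 4.1336 nats

(In bits, this would be 5.9636 bits.)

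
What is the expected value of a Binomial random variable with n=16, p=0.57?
9.1200

We have X ~ Binomial(n=16, p=0.57).

For a Binomial distribution with n=16, p=0.57:
E[X] = 9.1200

This is the expected (average) value of X.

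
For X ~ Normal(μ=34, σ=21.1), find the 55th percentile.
36.6515

We have X ~ Normal(μ=34, σ=21.1).

We want to find x such that P(X ≤ x) = 0.55.

This is the 55th percentile, which means 55% of values fall below this point.

Using the inverse CDF (quantile function):
x = F⁻¹(0.55) = 36.6515

Verification: P(X ≤ 36.6515) = 0.55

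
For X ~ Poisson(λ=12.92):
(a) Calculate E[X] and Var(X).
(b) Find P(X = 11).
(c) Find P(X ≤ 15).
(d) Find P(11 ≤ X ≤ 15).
(a) E[X] = 12.9200, Var(X) = 12.9200
(b) P(X = 11) = 0.102718
(c) P(X ≤ 15) = 0.770641
(d) P(11 ≤ X ≤ 15) = 0.512026

We have X ~ Poisson(λ=12.92).

(a) Moments:
E[X] = 12.9200
Var(X) = 12.9200
σ = √Var(X) = 3.5944

(b) Point probability using PMF:
P(X = 11) = 0.102718

(c) Cumulative probability using CDF:
P(X ≤ 15) = F(15) = 0.770641

(d) Range probability:
P(11 ≤ X ≤ 15) = P(X ≤ 15) - P(X ≤ 10)
                   = F(15) - F(10)
                   = 0.770641 - 0.258615
                   = 0.512026

This means approximately 51.2% of outcomes fall in the interval [11, 15].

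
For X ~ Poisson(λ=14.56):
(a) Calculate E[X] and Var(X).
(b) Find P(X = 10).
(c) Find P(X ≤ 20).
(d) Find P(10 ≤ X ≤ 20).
(a) E[X] = 14.5600, Var(X) = 14.5600
(b) P(X = 10) = 0.056043
(c) P(X ≤ 20) = 0.934092
(d) P(10 ≤ X ≤ 20) = 0.848669

We have X ~ Poisson(λ=14.56).

(a) Moments:
E[X] = 14.5600
Var(X) = 14.5600
σ = √Var(X) = 3.8158

(b) Point probability using PMF:
P(X = 10) = 0.056043

(c) Cumulative probability using CDF:
P(X ≤ 20) = F(20) = 0.934092

(d) Range probability:
P(10 ≤ X ≤ 20) = P(X ≤ 20) - P(X ≤ 9)
                   = F(20) - F(9)
                   = 0.934092 - 0.085423
                   = 0.848669

This means approximately 84.9% of outcomes fall in the interval [10, 20].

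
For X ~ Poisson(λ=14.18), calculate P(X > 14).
0.448634

We have X ~ Poisson(λ=14.18).

P(X > 14) = 1 - P(X ≤ 14)
                = 1 - F(14)
                = 1 - 0.551366
                = 0.448634

So there's approximately a 44.9% chance that X exceeds 14.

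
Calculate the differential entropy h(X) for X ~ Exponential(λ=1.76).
0.4347 nats

We have X ~ Exponential(λ=1.76).

The differential entropy measures the uncertainty or information content of the distribution.

For an Exponential distribution with λ=1.76:
h(X) = 0.4347 nats

(In bits, this would be 0.6271 bits.)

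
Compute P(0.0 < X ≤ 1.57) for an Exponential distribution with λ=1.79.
0.939813

We have X ~ Exponential(λ=1.79).

To find P(0.0 < X ≤ 1.57), we use:
P(0.0 < X ≤ 1.57) = P(X ≤ 1.57) - P(X ≤ 0.0)
                 = F(1.57) - F(0.0)
                 = 0.939813 - 0.000000
                 = 0.939813

So there's approximately a 94.0% chance that X falls in this range.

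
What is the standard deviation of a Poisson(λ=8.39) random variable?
2.8965

We have X ~ Poisson(λ=8.39).

For a Poisson distribution with λ=8.39:
σ = √Var(X) = 2.8965

The standard deviation is the square root of the variance.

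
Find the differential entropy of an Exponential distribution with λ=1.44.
0.6354 nats

We have X ~ Exponential(λ=1.44).

The differential entropy measures the uncertainty or information content of the distribution.

For an Exponential distribution with λ=1.44:
h(X) = 0.6354 nats

(In bits, this would be 0.9166 bits.)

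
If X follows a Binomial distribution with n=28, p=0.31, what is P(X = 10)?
0.135188

We have X ~ Binomial(n=28, p=0.31).

For a Binomial distribution, the PMF gives us the probability of each outcome.

Using the PMF formula:
P(X = 10) = 0.135188

Rounded to 4 decimal places: 0.1352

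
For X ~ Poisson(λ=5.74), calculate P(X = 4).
0.145407

We have X ~ Poisson(λ=5.74).

For a Poisson distribution, the PMF gives us the probability of each outcome.

Using the PMF formula:
P(X = 4) = 0.145407

Rounded to 4 decimal places: 0.1454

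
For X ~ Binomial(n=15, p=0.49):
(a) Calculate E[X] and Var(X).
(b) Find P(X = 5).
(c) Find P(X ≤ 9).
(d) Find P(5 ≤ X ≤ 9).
(a) E[X] = 7.3500, Var(X) = 3.7485
(b) P(X = 5) = 0.100980
(c) P(X ≤ 9) = 0.866720
(d) P(5 ≤ X ≤ 9) = 0.797758

We have X ~ Binomial(n=15, p=0.49).

(a) Moments:
E[X] = 7.3500
Var(X) = 3.7485
σ = √Var(X) = 1.9361

(b) Point probability using PMF:
P(X = 5) = 0.100980

(c) Cumulative probability using CDF:
P(X ≤ 9) = F(9) = 0.866720

(d) Range probability:
P(5 ≤ X ≤ 9) = P(X ≤ 9) - P(X ≤ 4)
                   = F(9) - F(4)
                   = 0.866720 - 0.068962
                   = 0.797758

This means approximately 79.8% of outcomes fall in the interval [5, 9].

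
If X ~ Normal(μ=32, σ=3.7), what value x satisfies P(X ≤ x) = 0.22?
29.1429

We have X ~ Normal(μ=32, σ=3.7).

We want to find x such that P(X ≤ x) = 0.22.

This is the 22nd percentile, which means 22% of values fall below this point.

Using the inverse CDF (quantile function):
x = F⁻¹(0.22) = 29.1429

Verification: P(X ≤ 29.1429) = 0.22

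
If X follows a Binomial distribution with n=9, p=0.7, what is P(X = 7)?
0.266828

We have X ~ Binomial(n=9, p=0.7).

For a Binomial distribution, the PMF gives us the probability of each outcome.

Using the PMF formula:
P(X = 7) = 0.266828

Rounded to 4 decimal places: 0.2668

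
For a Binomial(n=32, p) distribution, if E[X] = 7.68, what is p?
p = 0.24

For a Binomial(n, p) distribution:
E[X] = n × p

Given n = 32 and E[X] = 7.68:
7.68 = 32 × p
p = 7.68 / 32 = 0.24

Verification: Binomial(32, 0.24) has E[X] = 7.68 ✓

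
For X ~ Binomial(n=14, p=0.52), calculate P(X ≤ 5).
0.170662

We have X ~ Binomial(n=14, p=0.52).

The CDF gives us P(X ≤ k).

Using the CDF:
P(X ≤ 5) = 0.170662

This means there's approximately a 17.1% chance that X is at most 5.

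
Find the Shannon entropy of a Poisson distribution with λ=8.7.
2.4904 nats

We have X ~ Poisson(λ=8.7).

The Shannon entropy measures the uncertainty or information content of the distribution.

For a Poisson distribution with λ=8.7:
H(X) = 2.4904 nats

(In bits, this would be 3.5928 bits.)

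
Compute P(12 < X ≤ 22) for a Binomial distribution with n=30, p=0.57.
0.933607

We have X ~ Binomial(n=30, p=0.57).

To find P(12 < X ≤ 22), we use:
P(12 < X ≤ 22) = P(X ≤ 22) - P(X ≤ 12)
                 = F(22) - F(12)
                 = 0.979206 - 0.045599
                 = 0.933607

So there's approximately a 93.4% chance that X falls in this range.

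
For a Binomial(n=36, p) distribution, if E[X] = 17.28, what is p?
p = 0.48

For a Binomial(n, p) distribution:
E[X] = n × p

Given n = 36 and E[X] = 17.28:
17.28 = 36 × p
p = 17.28 / 36 = 0.48

Verification: Binomial(36, 0.48) has E[X] = 17.28 ✓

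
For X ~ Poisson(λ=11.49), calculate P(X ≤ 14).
0.816081

We have X ~ Poisson(λ=11.49).

The CDF gives us P(X ≤ k).

Using the CDF:
P(X ≤ 14) = 0.816081

This means there's approximately a 81.6% chance that X is at most 14.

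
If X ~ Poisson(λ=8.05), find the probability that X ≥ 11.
0.189108

We have X ~ Poisson(λ=8.05).

For discrete distributions, P(X ≥ 11) = 1 - P(X ≤ 10).

P(X ≤ 10) = 0.810892
P(X ≥ 11) = 1 - 0.810892 = 0.189108

So there's approximately a 18.9% chance that X is at least 11.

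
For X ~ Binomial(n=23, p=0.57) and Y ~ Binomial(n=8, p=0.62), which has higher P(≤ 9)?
Y has higher probability (P(Y ≤ 9) = 1.0000 > P(X ≤ 9) = 0.0649)

Compute P(≤ 9) for each distribution:

X ~ Binomial(n=23, p=0.57):
P(X ≤ 9) = 0.0649

Y ~ Binomial(n=8, p=0.62):
P(Y ≤ 9) = 1.0000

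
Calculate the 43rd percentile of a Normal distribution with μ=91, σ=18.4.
87.7547

We have X ~ Normal(μ=91, σ=18.4).

We want to find x such that P(X ≤ x) = 0.43.

This is the 43rd percentile, which means 43% of values fall below this point.

Using the inverse CDF (quantile function):
x = F⁻¹(0.43) = 87.7547

Verification: P(X ≤ 87.7547) = 0.43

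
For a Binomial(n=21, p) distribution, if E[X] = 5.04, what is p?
p = 0.24

For a Binomial(n, p) distribution:
E[X] = n × p

Given n = 21 and E[X] = 5.04:
5.04 = 21 × p
p = 5.04 / 21 = 0.24

Verification: Binomial(21, 0.24) has E[X] = 5.04 ✓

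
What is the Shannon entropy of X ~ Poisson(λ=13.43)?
2.7112 nats

We have X ~ Poisson(λ=13.43).

The Shannon entropy measures the uncertainty or information content of the distribution.

For a Poisson distribution with λ=13.43:
H(X) = 2.7112 nats

(In bits, this would be 3.9115 bits.)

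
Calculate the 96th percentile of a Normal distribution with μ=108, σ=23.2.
148.6159

We have X ~ Normal(μ=108, σ=23.2).

We want to find x such that P(X ≤ x) = 0.96.

This is the 96th percentile, which means 96% of values fall below this point.

Using the inverse CDF (quantile function):
x = F⁻¹(0.96) = 148.6159

Verification: P(X ≤ 148.6159) = 0.96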